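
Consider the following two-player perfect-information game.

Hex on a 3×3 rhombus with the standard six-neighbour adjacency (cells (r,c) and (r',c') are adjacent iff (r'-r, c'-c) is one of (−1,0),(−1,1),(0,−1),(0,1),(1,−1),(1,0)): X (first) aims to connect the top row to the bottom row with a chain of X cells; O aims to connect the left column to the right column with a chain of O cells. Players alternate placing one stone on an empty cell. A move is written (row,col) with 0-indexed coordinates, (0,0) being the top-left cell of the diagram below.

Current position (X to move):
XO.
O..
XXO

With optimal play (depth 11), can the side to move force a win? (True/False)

p1 X@[XO./O../XXO]: (0,2)[XOX/O../XXO]+1* (1,1)[XO./OX./XXO]-1 (1,2)[XO./O.X/XXO]-1
p2 O@[XOX/O../XXO]: (1,1)[XOX/OO./XXO]-1* (1,2)[XOX/O.O/XXO]-1
p3 X@[XOX/OO./XXO]: (1,2)[XOX/OOX/XXO]+1*
p4 O@[XOX/OOX/XXO] terminal -1; root [XO./O../XXO] d11

X winning at [XO./O../XXO]: True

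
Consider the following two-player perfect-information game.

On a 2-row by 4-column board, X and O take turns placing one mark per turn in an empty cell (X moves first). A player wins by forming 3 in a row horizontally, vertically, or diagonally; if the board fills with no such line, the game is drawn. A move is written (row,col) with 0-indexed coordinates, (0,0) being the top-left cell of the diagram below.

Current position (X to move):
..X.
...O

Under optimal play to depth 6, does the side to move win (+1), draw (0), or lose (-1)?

value(..X./...O, X) = +1

ply 1, X at ..X./...O | (0,0)=+0→X.X./...O; (0,1)=+1→.XX./...O*; (0,3)=+0→..XX/...O; (1,0)=+0→..X./X..O; (1,1)=+0→..X./.X.O; (1,2)=+0→..X./..XO
ply 2, O at .XX./...O | (0,0)=-1→OXX./...O*; (0,3)=-1→.XXO/...O; (1,0)=-1→.XX./O..O; (1,1)=-1→.XX./.O.O; (1,2)=-1→.XX./..OO
ply 3, X at OXX./...O | (0,3)=+1→OXXX/...O*; (1,0)=+0→OXX./X..O; (1,1)=+0→OXX./.X.O; (1,2)=+0→OXX./..XO
ply 4: OXXX/...O is terminal -1 (O); from ..X./...O depth 6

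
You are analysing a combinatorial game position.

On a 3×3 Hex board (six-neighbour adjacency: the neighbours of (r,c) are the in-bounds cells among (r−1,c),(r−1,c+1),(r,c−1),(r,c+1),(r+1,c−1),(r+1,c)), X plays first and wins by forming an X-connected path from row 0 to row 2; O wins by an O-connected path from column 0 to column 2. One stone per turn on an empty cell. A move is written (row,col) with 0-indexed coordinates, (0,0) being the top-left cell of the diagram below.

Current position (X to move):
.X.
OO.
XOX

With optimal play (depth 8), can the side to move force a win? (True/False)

X winning at [.X./OO./XOX]: False

p1 X@[.X./OO./XOX]: (0,0)[XX./OO./XOX]-1* (0,2)[.XX/OO./XOX]-1 (1,2)[.X./OOX/XOX]-1
p2 O@[XX./OO./XOX]: (0,2)[XXO/OO./XOX]+1* (1,2)[XX./OOO/XOX]+1
p3 X@[XXO/OO./XOX] terminal -1; root [.X./OO./XOX] d8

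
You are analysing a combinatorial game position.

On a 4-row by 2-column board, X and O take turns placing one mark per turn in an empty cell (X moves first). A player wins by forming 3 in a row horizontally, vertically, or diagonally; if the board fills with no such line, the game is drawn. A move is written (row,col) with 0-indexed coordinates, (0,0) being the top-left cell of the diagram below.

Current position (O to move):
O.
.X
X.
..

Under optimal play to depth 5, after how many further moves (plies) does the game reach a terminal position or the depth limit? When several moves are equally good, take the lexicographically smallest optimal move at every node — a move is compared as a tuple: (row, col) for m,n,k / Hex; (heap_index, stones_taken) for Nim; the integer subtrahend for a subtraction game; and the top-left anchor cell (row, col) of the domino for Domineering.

p1 O@[O./.X/X./..]: (0,1)[OO/.X/X./..]+0* (1,0)[O./OX/X./..]-1 (2,1)[O./.X/XO/..]+0 (3,0)[O./.X/X./O.]-1 (3,1)[O./.X/X./.O]+0
p2 X@[OO/.X/X./..]: (1,0)[OO/XX/X./..]+0* (2,1)[OO/.X/XX/..]+0 (3,0)[OO/.X/X./X.]+0 (3,1)[OO/.X/X./.X]+0
p3 O@[OO/XX/X./..]: (2,1)[OO/XX/XO/..]-1 (3,0)[OO/XX/X./O.]+0* (3,1)[OO/XX/X./.O]-1
p4 X@[OO/XX/X./O.]: (2,1)[OO/XX/XX/O.]+0* (3,1)[OO/XX/X./OX]+0
p5 O@[OO/XX/XX/O.]: (3,1)[OO/XX/XX/OO]+0*
p6 X@[OO/XX/XX/OO] terminal +0; root [O./.X/X./..] d5

PV length from [O./.X/X./..]: 5 plies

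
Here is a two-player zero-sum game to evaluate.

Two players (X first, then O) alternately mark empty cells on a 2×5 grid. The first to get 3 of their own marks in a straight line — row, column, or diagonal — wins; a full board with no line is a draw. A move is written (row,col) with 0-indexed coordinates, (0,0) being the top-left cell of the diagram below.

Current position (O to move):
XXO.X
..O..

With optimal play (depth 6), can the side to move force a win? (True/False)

O winning at [XXO.X/..O..]: True

ply 1, O at XXO.X/..O.. | (0,3)=+0→XXOOX/..O..; (1,0)=+0→XXO.X/O.O..; (1,1)=+1→XXO.X/.OO..*; (1,3)=+1→XXO.X/..OO.; (1,4)=+0→XXO.X/..O.O
ply 2, X at XXO.X/.OO.. | (0,3)=-1→XXOXX/.OO..*; (1,0)=-1→XXO.X/XOO..; (1,3)=-1→XXO.X/.OOX.; (1,4)=-1→XXO.X/.OO.X
ply 3, O at XXOXX/.OO.. | (1,0)=+1→XXOXX/OOO..*; (1,3)=+1→XXOXX/.OOO.; (1,4)=+1→XXOXX/.OO.O
ply 4: XXOXX/OOO.. is terminal -1 (X); from XXO.X/..O.. depth 6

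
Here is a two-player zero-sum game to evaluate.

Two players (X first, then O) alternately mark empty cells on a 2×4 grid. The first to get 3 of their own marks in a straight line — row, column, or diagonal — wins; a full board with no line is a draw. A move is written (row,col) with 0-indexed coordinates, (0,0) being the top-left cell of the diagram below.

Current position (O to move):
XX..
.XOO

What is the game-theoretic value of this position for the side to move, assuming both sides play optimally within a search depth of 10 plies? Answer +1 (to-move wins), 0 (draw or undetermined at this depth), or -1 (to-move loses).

value(XX../.XOO, O) = 0

[XX../.XOO] O move#1: (0,2):+0/XXO./.XOO*, (0,3):-1/XX.O/.XOO, (1,0):-1/XX../OXOO
[XXO./.XOO] X move#2: (0,3):+0/XXOX/.XOO*, (1,0):+0/XXO./XXOO
[XXOX/.XOO] O move#3: (1,0):+0/XXOX/OXOO*
[XXOX/OXOO] end (terminal +0, X#4); searched XX../.XOO to 10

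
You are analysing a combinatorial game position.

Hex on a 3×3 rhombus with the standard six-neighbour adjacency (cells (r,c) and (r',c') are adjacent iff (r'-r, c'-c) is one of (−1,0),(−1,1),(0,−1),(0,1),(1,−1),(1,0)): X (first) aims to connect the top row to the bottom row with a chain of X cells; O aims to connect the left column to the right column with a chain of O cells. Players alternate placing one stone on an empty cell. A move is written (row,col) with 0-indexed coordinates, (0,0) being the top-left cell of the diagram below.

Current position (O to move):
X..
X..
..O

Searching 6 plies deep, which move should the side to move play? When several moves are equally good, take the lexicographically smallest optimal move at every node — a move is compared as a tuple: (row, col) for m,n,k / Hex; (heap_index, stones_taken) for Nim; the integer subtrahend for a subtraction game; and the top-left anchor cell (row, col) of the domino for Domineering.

[X../X../..O] O move#1: (0,1):-1/XO./X../..O, (0,2):-1/X.O/X../..O, (1,1):-1/X../XO./..O, (1,2):-1/X../X.O/..O, (2,0):+1/X../X../O.O*, (2,1):-1/X../X../.OO
[X../X../O.O] X move#2: (0,1):-1/XX./X../O.O*, (0,2):-1/X.X/X../O.O, (1,1):-1/X../XX./O.O, (1,2):-1/X../X.X/O.O, (2,1):-1/X../X../OXO
[XX./X../O.O] O move#3: (0,2):+1/XXO/X../O.O*, (1,1):+1/XX./XO./O.O, (1,2):+1/XX./X.O/O.O, (2,1):+1/XX./X../OOO
[XXO/X../O.O] X move#4: (1,1):-1/XXO/XX./O.O*, (1,2):-1/XXO/X.X/O.O, (2,1):-1/XXO/X../OXO
[XXO/XX./O.O] O move#5: (1,2):-1/XXO/XXO/O.O, (2,1):+1/XXO/XX./OOO*
[XXO/XX./OOO] end (terminal -1, X#6); searched X../X../..O to 6

O's best at [X../X../..O]: (2,0)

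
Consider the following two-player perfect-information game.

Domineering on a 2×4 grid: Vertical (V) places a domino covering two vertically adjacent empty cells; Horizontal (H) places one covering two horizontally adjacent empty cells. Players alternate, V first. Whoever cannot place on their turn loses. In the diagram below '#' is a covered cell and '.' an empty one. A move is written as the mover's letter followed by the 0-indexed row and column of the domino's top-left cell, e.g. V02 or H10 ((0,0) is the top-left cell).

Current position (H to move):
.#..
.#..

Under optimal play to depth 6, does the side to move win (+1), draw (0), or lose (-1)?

ply 1, H at .#../.#.. | H02=+1→.###/.#..*; H12=+1→.#../.###
ply 2, V at .###/.#.. | V00=-1→####/##..*
ply 3, H at ####/##.. | H12=+1→####/####*
ply 4: ####/#### is terminal -1 (V); from .#../.#.. depth 6

value(.#../.#.., H) = +1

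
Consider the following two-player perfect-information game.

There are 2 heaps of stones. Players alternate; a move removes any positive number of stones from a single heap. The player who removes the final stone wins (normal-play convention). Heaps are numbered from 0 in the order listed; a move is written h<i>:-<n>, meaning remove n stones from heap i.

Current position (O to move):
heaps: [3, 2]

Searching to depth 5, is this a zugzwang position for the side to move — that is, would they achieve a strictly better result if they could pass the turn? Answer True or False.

zugzwang((3,2), O) = False

[(3,2)] O move#1: h0:-1:+1/(2,2)*, h0:-2:-1/(1,2), h0:-3:-1/(0,2), h1:-1:-1/(3,1), h1:-2:-1/(3,0)
[(2,2)] X move#2: h0:-1:-1/(1,2)*, h0:-2:-1/(0,2), h1:-1:-1/(2,1), h1:-2:-1/(2,0)
[(1,2)] O move#3: h0:-1:-1/(0,2), h1:-1:+1/(1,1)*, h1:-2:-1/(1,0)
[(1,1)] X move#4: h0:-1:-1/(0,1)*, h1:-1:-1/(1,0)
[(0,1)] O move#5: h1:-1:+1/(0,0)*
[(0,0)] end (terminal -1, X#6); searched (3,2) to 5
pass branch (X moves first from the same position):
  | [(3,2)] X move#1: h0:-1:+1/(2,2)*, h0:-2:-1/(1,2), h0:-3:-1/(0,2), h1:-1:-1/(3,1), h1:-2:-1/(3,0)
  | [(2,2)] O move#2: h0:-1:-1/(1,2)*, h0:-2:-1/(0,2), h1:-1:-1/(2,1), h1:-2:-1/(2,0)
  | [(1,2)] X move#3: h0:-1:-1/(0,2), h1:-1:+1/(1,1)*, h1:-2:-1/(1,0)
  | [(1,1)] O move#4: h0:-1:-1/(0,1)*, h1:-1:-1/(1,0)
  | [(0,1)] X move#5: h1:-1:+1/(0,0)*
  | [(0,0)] end (terminal -1, O#6); searched (3,2) to 5
O moving scores +1; O passing scores -1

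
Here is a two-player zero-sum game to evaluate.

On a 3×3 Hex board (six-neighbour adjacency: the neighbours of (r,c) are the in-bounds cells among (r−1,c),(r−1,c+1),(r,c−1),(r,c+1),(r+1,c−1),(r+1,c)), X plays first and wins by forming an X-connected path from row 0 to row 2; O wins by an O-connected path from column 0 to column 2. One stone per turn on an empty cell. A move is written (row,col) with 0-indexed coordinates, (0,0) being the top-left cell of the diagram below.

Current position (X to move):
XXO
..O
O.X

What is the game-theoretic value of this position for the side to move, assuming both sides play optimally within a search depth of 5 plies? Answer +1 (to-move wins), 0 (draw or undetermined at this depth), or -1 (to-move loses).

p1 X@[XXO/..O/O.X]: (1,0)[XXO/X.O/O.X]-1* (1,1)[XXO/.XO/O.X]-1 (2,1)[XXO/..O/OXX]-1
p2 O@[XXO/X.O/O.X]: (1,1)[XXO/XOO/O.X]+1* (2,1)[XXO/X.O/OOX]+1
p3 X@[XXO/XOO/O.X] terminal -1; root [XXO/..O/O.X] d5

value(XXO/..O/O.X, X) = -1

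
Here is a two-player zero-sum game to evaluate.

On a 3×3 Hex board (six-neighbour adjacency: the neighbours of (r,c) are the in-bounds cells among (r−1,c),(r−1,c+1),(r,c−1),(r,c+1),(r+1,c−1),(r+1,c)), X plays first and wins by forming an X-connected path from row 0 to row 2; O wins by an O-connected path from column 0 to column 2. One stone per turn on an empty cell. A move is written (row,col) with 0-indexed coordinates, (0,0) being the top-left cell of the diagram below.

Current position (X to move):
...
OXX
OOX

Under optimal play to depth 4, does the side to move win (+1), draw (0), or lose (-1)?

p1 X@[.../OXX/OOX]: (0,0)[X../OXX/OOX]+1* (0,1)[.X./OXX/OOX]+1 (0,2)[..X/OXX/OOX]+1
p2 O@[X../OXX/OOX]: (0,1)[XO./OXX/OOX]-1* (0,2)[X.O/OXX/OOX]-1
p3 X@[XO./OXX/OOX]: (0,2)[XOX/OXX/OOX]+1*
p4 O@[XOX/OXX/OOX] terminal -1; root [.../OXX/OOX] d4

value(.../OXX/OOX, X) = +1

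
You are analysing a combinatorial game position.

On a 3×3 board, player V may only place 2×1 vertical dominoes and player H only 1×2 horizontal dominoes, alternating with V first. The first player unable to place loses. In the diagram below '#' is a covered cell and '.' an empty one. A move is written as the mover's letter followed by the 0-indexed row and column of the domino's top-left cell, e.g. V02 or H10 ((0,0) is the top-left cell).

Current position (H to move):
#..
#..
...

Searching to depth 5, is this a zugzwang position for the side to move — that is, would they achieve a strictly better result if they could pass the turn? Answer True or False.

zugzwang(#../#../..., H) = False

ply 1, H at #../#../... | H01=-1→###/#../...; H11=+1→#../###/...*; H20=-1→#../#../##.; H21=-1→#../#../.##
ply 2: #../###/... is terminal -1 (V); from #../#../... depth 5
if H skipped the turn, V would face:
~ ply 1, V at #../#../... | V01=+1→##./##./...*; V02=+1→#.#/#.#/...; V11=+1→#../##./.#.; V12=+1→#../#.#/..#
~ ply 2, H at ##./##./... | H20=-1→##./##./##.*; H21=-1→##./##./.##
~ ply 3, V at ##./##./##. | V02=+1→###/###/##.*; V12=+1→##./###/###
~ ply 4: ###/###/##. is terminal -1 (H); from #../#../... depth 5
compare (H): move=+1 vs pass=-1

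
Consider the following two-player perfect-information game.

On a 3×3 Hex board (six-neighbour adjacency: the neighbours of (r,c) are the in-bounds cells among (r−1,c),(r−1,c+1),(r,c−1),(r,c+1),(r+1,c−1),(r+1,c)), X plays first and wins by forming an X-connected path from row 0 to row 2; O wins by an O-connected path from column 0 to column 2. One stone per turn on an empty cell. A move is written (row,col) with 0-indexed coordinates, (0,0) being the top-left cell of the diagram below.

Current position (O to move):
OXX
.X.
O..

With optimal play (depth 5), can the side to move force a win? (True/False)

O winning at [OXX/.X./O..]: True

ply 1, O at OXX/.X./O.. | (1,0)=-1→OXX/OX./O..; (1,2)=-1→OXX/.XO/O..; (2,1)=+1→OXX/.X./OO.*; (2,2)=-1→OXX/.X./O.O
ply 2, X at OXX/.X./OO. | (1,0)=-1→OXX/XX./OO.*; (1,2)=-1→OXX/.XX/OO.; (2,2)=-1→OXX/.X./OOX
ply 3, O at OXX/XX./OO. | (1,2)=+1→OXX/XXO/OO.*; (2,2)=+1→OXX/XX./OOO
ply 4: OXX/XXO/OO. is terminal -1 (X); from OXX/.X./O.. depth 5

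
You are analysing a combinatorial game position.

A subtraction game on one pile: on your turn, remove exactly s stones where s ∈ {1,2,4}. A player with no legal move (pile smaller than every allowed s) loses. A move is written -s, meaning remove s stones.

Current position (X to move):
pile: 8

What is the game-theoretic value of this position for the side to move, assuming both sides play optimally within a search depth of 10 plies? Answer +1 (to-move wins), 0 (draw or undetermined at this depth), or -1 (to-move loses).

[8] X move#1: -1:-1/7, -2:+1/6*, -4:-1/4
[6] O move#2: -1:-1/5*, -2:-1/4, -4:-1/2
[5] X move#3: -1:-1/4, -2:+1/3*, -4:-1/1
[3] O move#4: -1:-1/2*, -2:-1/1
[2] X move#5: -1:-1/1, -2:+1/0*
[0] end (terminal -1, O#6); searched 8 to 10

value(8, X) = +1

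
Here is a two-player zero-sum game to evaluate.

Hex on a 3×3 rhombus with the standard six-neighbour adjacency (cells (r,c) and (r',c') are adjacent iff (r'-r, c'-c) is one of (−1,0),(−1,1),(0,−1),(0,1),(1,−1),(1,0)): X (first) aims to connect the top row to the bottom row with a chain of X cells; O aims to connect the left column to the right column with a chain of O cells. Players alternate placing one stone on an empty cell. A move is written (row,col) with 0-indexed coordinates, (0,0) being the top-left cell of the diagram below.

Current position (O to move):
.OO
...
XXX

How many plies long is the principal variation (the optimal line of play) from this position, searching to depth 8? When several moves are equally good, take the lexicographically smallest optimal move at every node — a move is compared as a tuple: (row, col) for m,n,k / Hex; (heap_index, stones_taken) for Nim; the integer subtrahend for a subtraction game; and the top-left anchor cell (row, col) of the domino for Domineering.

PV length from [.OO/.../XXX]: 1 ply

ply 1, O at .OO/.../XXX | (0,0)=+1→OOO/.../XXX*; (1,0)=+1→.OO/O../XXX; (1,1)=+1→.OO/.O./XXX; (1,2)=+1→.OO/..O/XXX
ply 2: OOO/.../XXX is terminal -1 (X); from .OO/.../XXX depth 8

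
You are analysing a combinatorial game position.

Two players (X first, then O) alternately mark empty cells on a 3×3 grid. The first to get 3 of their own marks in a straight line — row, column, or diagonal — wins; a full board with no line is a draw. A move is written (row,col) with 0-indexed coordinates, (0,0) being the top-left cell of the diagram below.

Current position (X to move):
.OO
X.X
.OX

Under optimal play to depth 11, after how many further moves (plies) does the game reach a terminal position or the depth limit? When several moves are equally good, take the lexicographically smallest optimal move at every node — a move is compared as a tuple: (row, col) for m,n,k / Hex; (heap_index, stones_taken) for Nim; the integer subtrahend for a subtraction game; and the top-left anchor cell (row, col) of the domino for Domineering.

[.OO/X.X/.OX] X move#1: (0,0):-1/XOO/X.X/.OX, (1,1):+1/.OO/XXX/.OX*, (2,0):-1/.OO/X.X/XOX
[.OO/XXX/.OX] end (terminal -1, O#2); searched .OO/X.X/.OX to 11

PV length from [.OO/X.X/.OX]: 1 ply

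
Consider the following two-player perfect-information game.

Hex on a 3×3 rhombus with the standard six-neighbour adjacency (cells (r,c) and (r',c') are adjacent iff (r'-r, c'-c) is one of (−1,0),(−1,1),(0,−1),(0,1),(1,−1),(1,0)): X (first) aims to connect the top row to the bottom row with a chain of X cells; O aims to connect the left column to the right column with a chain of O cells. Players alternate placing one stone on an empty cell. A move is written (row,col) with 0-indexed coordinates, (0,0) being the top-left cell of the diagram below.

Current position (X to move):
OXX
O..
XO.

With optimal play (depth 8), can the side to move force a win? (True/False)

[OXX/O../XO.] X move#1: (1,1):+1/OXX/OX./XO.*, (1,2):+1/OXX/O.X/XO., (2,2):+1/OXX/O../XOX
[OXX/OX./XO.] end (terminal -1, O#2); searched OXX/O../XO. to 8

X winning at [OXX/O../XO.]: True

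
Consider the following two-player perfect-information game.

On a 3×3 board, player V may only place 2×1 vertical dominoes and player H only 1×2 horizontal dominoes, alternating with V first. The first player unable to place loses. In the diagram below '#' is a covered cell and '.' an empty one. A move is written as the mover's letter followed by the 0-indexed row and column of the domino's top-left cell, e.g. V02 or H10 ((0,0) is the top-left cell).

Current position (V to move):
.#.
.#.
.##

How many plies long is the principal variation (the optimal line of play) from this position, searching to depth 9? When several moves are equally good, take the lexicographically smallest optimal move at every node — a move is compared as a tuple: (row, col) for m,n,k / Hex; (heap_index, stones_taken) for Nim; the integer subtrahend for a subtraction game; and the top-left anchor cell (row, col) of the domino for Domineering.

PV length from [.#./.#./.##]: 1 ply

[.#./.#./.##] V move#1: V00:+1/##./##./.##*, V02:+1/.##/.##/.##, V10:+1/.#./##./###
[##./##./.##] end (terminal -1, H#2); searched .#./.#./.## to 9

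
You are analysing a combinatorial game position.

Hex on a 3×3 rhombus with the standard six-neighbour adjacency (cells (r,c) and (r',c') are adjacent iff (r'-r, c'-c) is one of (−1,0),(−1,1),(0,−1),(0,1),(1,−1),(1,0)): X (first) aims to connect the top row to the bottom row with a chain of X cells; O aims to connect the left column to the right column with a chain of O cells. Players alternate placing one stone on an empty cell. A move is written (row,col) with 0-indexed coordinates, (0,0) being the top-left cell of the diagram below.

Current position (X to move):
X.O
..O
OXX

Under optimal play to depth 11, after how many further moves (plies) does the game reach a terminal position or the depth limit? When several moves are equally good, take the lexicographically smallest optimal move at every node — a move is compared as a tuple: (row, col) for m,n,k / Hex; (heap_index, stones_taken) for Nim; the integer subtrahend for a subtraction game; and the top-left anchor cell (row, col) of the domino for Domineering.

[X.O/..O/OXX] X move#1: (0,1):-1/XXO/..O/OXX, (1,0):-1/X.O/X.O/OXX, (1,1):+1/X.O/.XO/OXX*
[X.O/.XO/OXX] O move#2: (0,1):-1/XOO/.XO/OXX*, (1,0):-1/X.O/OXO/OXX
[XOO/.XO/OXX] X move#3: (1,0):+1/XOO/XXO/OXX*
[XOO/XXO/OXX] end (terminal -1, O#4); searched X.O/..O/OXX to 11

PV length from [X.O/..O/OXX]: 3 plies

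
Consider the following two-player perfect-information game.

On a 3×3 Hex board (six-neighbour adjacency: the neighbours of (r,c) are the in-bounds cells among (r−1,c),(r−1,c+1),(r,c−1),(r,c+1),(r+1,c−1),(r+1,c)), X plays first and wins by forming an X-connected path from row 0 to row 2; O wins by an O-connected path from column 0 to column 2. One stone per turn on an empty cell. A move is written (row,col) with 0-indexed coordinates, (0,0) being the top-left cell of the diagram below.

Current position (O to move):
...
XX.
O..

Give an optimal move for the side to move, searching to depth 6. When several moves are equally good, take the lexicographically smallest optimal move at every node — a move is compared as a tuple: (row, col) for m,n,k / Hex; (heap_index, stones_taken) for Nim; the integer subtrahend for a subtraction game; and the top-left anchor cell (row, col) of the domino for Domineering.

p1 O@[.../XX./O..]: (0,0)[O../XX./O..]-1 (0,1)[.O./XX./O..]-1 (0,2)[..O/XX./O..]-1 (1,2)[.../XXO/O..]-1 (2,1)[.../XX./OO.]+1* (2,2)[.../XX./O.O]-1
p2 X@[.../XX./OO.]: (0,0)[X../XX./OO.]-1* (0,1)[.X./XX./OO.]-1 (0,2)[..X/XX./OO.]-1 (1,2)[.../XXX/OO.]-1 (2,2)[.../XX./OOX]-1
p3 O@[X../XX./OO.]: (0,1)[XO./XX./OO.]+1* (0,2)[X.O/XX./OO.]+1 (1,2)[X../XXO/OO.]+1 (2,2)[X../XX./OOO]+1
p4 X@[XO./XX./OO.]: (0,2)[XOX/XX./OO.]-1* (1,2)[XO./XXX/OO.]-1 (2,2)[XO./XX./OOX]-1
p5 O@[XOX/XX./OO.]: (1,2)[XOX/XXO/OO.]+1* (2,2)[XOX/XX./OOO]+1
p6 X@[XOX/XXO/OO.] terminal -1; root [.../XX./O..] d6

O's best at [.../XX./O..]: (2,1)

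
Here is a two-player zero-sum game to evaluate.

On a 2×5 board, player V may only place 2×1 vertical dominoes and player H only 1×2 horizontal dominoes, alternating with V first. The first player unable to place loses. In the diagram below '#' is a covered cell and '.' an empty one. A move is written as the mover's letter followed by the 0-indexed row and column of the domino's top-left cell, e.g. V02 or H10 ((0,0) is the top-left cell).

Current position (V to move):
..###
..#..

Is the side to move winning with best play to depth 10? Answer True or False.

ply 1, V at ..###/..#.. | V00=+1→#.###/#.#..*; V01=+1→.####/.##..
ply 2, H at #.###/#.#.. | H13=-1→#.###/#.###*
ply 3, V at #.###/#.### | V01=+1→#####/#####*
ply 4: #####/##### is terminal -1 (H); from ..###/..#.. depth 10

V winning at [..###/..#..]: True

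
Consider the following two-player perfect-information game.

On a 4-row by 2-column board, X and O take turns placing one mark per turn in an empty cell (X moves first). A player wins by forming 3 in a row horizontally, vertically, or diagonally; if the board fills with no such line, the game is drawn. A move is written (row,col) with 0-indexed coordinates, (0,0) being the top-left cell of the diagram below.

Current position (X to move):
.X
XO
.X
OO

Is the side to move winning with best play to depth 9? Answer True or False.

p1 X@[.X/XO/.X/OO]: (0,0)[XX/XO/.X/OO]+0* (2,0)[.X/XO/XX/OO]+0
p2 O@[XX/XO/.X/OO]: (2,0)[XX/XO/OX/OO]+0*
p3 X@[XX/XO/OX/OO] terminal +0; root [.X/XO/.X/OO] d9

X winning at [.X/XO/.X/OO]: False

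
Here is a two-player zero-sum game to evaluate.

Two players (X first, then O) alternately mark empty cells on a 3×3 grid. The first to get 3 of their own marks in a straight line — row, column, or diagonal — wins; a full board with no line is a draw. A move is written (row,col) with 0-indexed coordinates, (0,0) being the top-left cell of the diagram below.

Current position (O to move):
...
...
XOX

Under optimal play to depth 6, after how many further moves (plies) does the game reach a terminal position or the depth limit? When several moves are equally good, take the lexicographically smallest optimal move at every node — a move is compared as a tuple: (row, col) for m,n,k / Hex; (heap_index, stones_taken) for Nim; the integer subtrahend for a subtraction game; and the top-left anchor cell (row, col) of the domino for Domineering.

PV length from [.../.../XOX]: 6 plies

ply 1, O at .../.../XOX | (0,0)=-1→O../.../XOX; (0,1)=-1→.O./.../XOX; (0,2)=-1→..O/.../XOX; (1,0)=-1→.../O../XOX; (1,1)=+0→.../.O./XOX*; (1,2)=-1→.../..O/XOX
ply 2, X at .../.O./XOX | (0,0)=-1→X../.O./XOX; (0,1)=+0→.X./.O./XOX*; (0,2)=-1→..X/.O./XOX; (1,0)=-1→.../XO./XOX; (1,2)=-1→.../.OX/XOX
ply 3, O at .X./.O./XOX | (0,0)=+0→OX./.O./XOX*; (0,2)=+0→.XO/.O./XOX; (1,0)=+0→.X./OO./XOX; (1,2)=+0→.X./.OO/XOX
ply 4, X at OX./.O./XOX | (0,2)=+0→OXX/.O./XOX*; (1,0)=+0→OX./XO./XOX; (1,2)=+0→OX./.OX/XOX
ply 5, O at OXX/.O./XOX | (1,0)=-1→OXX/OO./XOX; (1,2)=+0→OXX/.OO/XOX*
ply 6, X at OXX/.OO/XOX | (1,0)=+0→OXX/XOO/XOX*
ply 7: OXX/XOO/XOX is terminal +0 (O); from .../.../XOX depth 6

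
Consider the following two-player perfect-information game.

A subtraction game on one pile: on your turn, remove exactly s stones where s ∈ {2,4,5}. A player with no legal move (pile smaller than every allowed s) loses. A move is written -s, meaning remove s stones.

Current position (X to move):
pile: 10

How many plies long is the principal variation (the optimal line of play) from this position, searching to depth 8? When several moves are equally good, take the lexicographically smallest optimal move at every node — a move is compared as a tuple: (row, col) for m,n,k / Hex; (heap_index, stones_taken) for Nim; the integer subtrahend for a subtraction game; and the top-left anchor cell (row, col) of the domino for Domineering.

PV length from [10]: 3 plies

[10] X move#1: -2:+1/8*, -4:-1/6, -5:-1/5
[8] O move#2: -2:-1/6*, -4:-1/4, -5:-1/3
[6] X move#3: -2:-1/4, -4:-1/2, -5:+1/1*
[1] end (terminal -1, O#4); searched 10 to 8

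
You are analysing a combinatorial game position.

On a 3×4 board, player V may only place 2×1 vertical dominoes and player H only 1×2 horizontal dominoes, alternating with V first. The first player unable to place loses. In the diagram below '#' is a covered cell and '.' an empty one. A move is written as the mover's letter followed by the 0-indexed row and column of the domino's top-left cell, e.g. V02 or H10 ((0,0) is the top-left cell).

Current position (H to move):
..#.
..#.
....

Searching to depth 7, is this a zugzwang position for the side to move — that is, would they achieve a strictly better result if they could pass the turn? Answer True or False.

zugzwang(..#./..#./...., H) = False

[..#./..#./....] H move#1: H00:-1/###./..#./...., H10:+1/..#./###./....*, H20:-1/..#./..#./##.., H21:-1/..#./..#./.##., H22:-1/..#./..#./..##
[..#./###./....] V move#2: V03:-1/..##/####/....*, V13:-1/..#./####/...#
[..##/####/....] H move#3: H00:+1/####/####/....*, H20:+1/..##/####/##.., H21:+1/..##/####/.##., H22:+1/..##/####/..##
[####/####/....] end (terminal -1, V#4); searched ..#./..#./.... to 7
if H skipped the turn, V would face:
~ [..#./..#./....] V move#1: V00:+1/#.#./#.#./....*, V01:+1/.##./.##./...., V03:-1/..##/..##/...., V10:+1/..#./#.#./#..., V11:+1/..#./.##./.#.., V13:-1/..#./..##/...#
~ [#.#./#.#./....] H move#2: H20:-1/#.#./#.#./##..*, H21:-1/#.#./#.#./.##., H22:-1/#.#./#.#./..##
~ [#.#./#.#./##..] V move#3: V01:+1/###./###./##..*, V03:+1/#.##/#.##/##.., V13:+1/#.#./#.##/##.#
~ [###./###./##..] H move#4: H22:-1/###./###./####*
~ [###./###./####] V move#5: V03:+1/####/####/####*
~ [####/####/####] end (terminal -1, H#6); searched ..#./..#./.... to 7
compare (H): move=+1 vs pass=-1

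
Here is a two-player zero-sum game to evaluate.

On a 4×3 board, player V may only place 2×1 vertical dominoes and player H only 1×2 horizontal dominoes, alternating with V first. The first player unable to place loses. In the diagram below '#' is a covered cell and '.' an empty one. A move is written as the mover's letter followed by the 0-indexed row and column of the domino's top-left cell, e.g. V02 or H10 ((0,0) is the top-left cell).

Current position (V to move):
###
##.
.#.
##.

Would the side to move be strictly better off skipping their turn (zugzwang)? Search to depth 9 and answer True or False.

zugzwang(###/##./.#./##., V) = False

[###/##./.#./##.] V move#1: V12:+1/###/###/.##/##.*, V22:+1/###/##./.##/###
[###/###/.##/##.] end (terminal -1, H#2); searched ###/##./.#./##. to 9
suppose V passes — search the same position with H to move:
pass> [###/##./.#./##.] end (terminal -1, H#1); searched ###/##./.#./##. to 9
for V: play +1, pass +1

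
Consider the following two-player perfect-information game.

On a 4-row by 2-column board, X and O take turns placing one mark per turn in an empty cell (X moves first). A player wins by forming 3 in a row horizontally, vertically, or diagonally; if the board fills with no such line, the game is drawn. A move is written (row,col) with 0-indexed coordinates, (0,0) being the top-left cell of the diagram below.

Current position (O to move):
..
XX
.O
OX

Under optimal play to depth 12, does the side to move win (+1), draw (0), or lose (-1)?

[../XX/.O/OX] O move#1: (0,0):+0/O./XX/.O/OX*, (0,1):+0/.O/XX/.O/OX, (2,0):+0/../XX/OO/OX
[O./XX/.O/OX] X move#2: (0,1):+0/OX/XX/.O/OX*, (2,0):+0/O./XX/XO/OX
[OX/XX/.O/OX] O move#3: (2,0):+0/OX/XX/OO/OX*
[OX/XX/OO/OX] end (terminal +0, X#4); searched ../XX/.O/OX to 12

value(../XX/.O/OX, O) = 0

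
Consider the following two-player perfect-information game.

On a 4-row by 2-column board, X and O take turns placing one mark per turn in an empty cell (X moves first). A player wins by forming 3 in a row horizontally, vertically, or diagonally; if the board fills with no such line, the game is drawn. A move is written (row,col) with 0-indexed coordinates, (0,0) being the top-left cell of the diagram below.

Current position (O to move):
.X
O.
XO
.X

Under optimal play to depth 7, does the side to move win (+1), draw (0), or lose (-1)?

value(.X/O./XO/.X, O) = 0

[.X/O./XO/.X] O move#1: (0,0):+0/OX/O./XO/.X*, (1,1):+0/.X/OO/XO/.X, (3,0):+0/.X/O./XO/OX
[OX/O./XO/.X] X move#2: (1,1):+0/OX/OX/XO/.X*, (3,0):+0/OX/O./XO/XX
[OX/OX/XO/.X] O move#3: (3,0):+0/OX/OX/XO/OX*
[OX/OX/XO/OX] end (terminal +0, X#4); searched .X/O./XO/.X to 7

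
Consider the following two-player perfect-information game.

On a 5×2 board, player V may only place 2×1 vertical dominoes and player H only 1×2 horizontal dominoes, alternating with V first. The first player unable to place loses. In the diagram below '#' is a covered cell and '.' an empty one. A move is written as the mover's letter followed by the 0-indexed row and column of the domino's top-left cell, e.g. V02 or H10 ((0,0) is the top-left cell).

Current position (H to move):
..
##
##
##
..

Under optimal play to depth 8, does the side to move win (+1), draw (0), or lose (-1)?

value(../##/##/##/.., H) = +1

[../##/##/##/..] H move#1: H00:+1/##/##/##/##/..*, H40:+1/../##/##/##/##
[##/##/##/##/..] end (terminal -1, V#2); searched ../##/##/##/.. to 8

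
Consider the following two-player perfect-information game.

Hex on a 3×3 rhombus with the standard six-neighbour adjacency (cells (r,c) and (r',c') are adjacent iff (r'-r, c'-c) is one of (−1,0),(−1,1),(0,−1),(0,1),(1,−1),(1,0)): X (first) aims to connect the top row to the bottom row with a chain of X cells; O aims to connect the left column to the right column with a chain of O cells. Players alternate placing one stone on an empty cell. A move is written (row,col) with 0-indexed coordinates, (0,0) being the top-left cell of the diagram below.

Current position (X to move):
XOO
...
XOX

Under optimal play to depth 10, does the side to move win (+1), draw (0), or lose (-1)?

value(XOO/.../XOX, X) = +1

p1 X@[XOO/.../XOX]: (1,0)[XOO/X../XOX]+1* (1,1)[XOO/.X./XOX]-1 (1,2)[XOO/..X/XOX]-1
p2 O@[XOO/X../XOX] terminal -1; root [XOO/.../XOX] d10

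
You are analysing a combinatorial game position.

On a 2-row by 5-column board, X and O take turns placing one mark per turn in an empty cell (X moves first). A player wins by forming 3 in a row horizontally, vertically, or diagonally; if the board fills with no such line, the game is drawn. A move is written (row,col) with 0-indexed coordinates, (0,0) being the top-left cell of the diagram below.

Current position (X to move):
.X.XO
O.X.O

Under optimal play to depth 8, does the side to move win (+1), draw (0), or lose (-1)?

value(.X.XO/O.X.O, X) = +1

ply 1, X at .X.XO/O.X.O | (0,0)=+0→XX.XO/O.X.O; (0,2)=+1→.XXXO/O.X.O*; (1,1)=+1→.X.XO/OXX.O; (1,3)=+1→.X.XO/O.XXO
ply 2: .XXXO/O.X.O is terminal -1 (O); from .X.XO/O.X.O depth 8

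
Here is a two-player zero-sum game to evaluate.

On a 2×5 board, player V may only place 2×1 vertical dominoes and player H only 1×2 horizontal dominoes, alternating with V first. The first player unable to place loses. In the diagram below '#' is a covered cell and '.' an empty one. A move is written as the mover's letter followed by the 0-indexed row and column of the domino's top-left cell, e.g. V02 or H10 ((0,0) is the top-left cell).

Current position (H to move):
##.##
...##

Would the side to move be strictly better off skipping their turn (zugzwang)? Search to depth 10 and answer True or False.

zugzwang(##.##/...##, H) = False

[##.##/...##] H move#1: H10:-1/##.##/##.##, H11:+1/##.##/.####*
[##.##/.####] end (terminal -1, V#2); searched ##.##/...## to 10
pass branch (V moves first from the same position):
  | [##.##/...##] V move#1: V02:-1/#####/..###*
  | [#####/..###] H move#2: H10:+1/#####/#####*
  | [#####/#####] end (terminal -1, V#3); searched ##.##/...## to 10
H moving scores +1; H passing scores +1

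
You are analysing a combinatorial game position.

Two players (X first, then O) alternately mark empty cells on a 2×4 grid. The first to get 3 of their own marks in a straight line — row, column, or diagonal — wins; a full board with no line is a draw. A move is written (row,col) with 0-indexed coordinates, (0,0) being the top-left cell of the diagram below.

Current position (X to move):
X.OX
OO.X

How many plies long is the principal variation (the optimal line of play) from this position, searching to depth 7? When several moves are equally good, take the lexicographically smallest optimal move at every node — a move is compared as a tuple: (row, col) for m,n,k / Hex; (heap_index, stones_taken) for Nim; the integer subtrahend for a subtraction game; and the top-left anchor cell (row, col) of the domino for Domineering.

PV length from [X.OX/OO.X]: 2 plies

[X.OX/OO.X] X move#1: (0,1):-1/XXOX/OO.X, (1,2):+0/X.OX/OOXX*
[X.OX/OOXX] O move#2: (0,1):+0/XOOX/OOXX*
[XOOX/OOXX] end (terminal +0, X#3); searched X.OX/OO.X to 7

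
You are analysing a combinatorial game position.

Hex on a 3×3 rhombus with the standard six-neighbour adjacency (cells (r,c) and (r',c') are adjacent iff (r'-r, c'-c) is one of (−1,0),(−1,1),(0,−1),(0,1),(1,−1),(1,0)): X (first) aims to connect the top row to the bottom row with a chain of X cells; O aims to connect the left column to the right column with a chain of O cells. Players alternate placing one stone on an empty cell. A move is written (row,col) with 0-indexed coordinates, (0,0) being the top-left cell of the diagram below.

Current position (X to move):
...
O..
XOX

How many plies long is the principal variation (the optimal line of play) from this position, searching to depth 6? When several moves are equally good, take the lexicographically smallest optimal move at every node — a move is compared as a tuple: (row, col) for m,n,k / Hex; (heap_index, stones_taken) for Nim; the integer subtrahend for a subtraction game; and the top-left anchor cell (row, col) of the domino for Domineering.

PV length from [.../O../XOX]: 5 plies

p1 X@[.../O../XOX]: (0,0)[X../O../XOX]-1 (0,1)[.X./O../XOX]-1 (0,2)[..X/O../XOX]+1* (1,1)[.../OX./XOX]+1 (1,2)[.../O.X/XOX]-1
p2 O@[..X/O../XOX]: (0,0)[O.X/O../XOX]-1* (0,1)[.OX/O../XOX]-1 (1,1)[..X/OO./XOX]-1 (1,2)[..X/O.O/XOX]-1
p3 X@[O.X/O../XOX]: (0,1)[OXX/O../XOX]+1* (1,1)[O.X/OX./XOX]+1 (1,2)[O.X/O.X/XOX]+1
p4 O@[OXX/O../XOX]: (1,1)[OXX/OO./XOX]-1* (1,2)[OXX/O.O/XOX]-1
p5 X@[OXX/OO./XOX]: (1,2)[OXX/OOX/XOX]+1*
p6 O@[OXX/OOX/XOX] terminal -1; root [.../O../XOX] d6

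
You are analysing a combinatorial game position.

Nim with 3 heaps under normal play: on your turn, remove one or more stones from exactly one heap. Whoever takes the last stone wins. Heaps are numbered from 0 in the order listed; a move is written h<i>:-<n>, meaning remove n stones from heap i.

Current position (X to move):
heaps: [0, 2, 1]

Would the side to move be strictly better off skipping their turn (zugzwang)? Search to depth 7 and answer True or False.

zugzwang((0,2,1), X) = False

ply 1, X at (0,2,1) | h1:-1=+1→(0,1,1)*; h1:-2=-1→(0,0,1); h2:-1=-1→(0,2,0)
ply 2, O at (0,1,1) | h1:-1=-1→(0,0,1)*; h2:-1=-1→(0,1,0)
ply 3, X at (0,0,1) | h2:-1=+1→(0,0,0)*
ply 4: (0,0,0) is terminal -1 (O); from (0,2,1) depth 7
suppose X passes — search the same position with O to move:
pass> ply 1, O at (0,2,1) | h1:-1=+1→(0,1,1)*; h1:-2=-1→(0,0,1); h2:-1=-1→(0,2,0)
pass> ply 2, X at (0,1,1) | h1:-1=-1→(0,0,1)*; h2:-1=-1→(0,1,0)
pass> ply 3, O at (0,0,1) | h2:-1=+1→(0,0,0)*
pass> ply 4: (0,0,0) is terminal -1 (X); from (0,2,1) depth 7
for X: play +1, pass -1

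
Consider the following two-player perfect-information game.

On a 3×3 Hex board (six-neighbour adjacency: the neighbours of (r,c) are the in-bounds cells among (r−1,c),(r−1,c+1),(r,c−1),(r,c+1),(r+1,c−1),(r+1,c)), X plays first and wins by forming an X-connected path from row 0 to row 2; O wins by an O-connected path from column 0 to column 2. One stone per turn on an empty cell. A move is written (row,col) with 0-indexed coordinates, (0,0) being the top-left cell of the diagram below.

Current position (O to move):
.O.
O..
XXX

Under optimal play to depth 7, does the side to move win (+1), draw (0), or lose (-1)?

ply 1, O at .O./O../XXX | (0,0)=-1→OO./O../XXX; (0,2)=+1→.OO/O../XXX*; (1,1)=+1→.O./OO./XXX; (1,2)=+1→.O./O.O/XXX
ply 2: .OO/O../XXX is terminal -1 (X); from .O./O../XXX depth 7

value(.O./O../XXX, O) = +1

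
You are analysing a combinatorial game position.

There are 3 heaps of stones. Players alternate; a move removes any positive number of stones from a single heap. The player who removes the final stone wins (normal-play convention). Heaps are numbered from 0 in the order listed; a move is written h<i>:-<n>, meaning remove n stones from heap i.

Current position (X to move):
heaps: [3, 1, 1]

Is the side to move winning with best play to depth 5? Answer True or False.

[(3,1,1)] X move#1: h0:-1:-1/(2,1,1), h0:-2:-1/(1,1,1), h0:-3:+1/(0,1,1)*, h1:-1:-1/(3,0,1), h2:-1:-1/(3,1,0)
[(0,1,1)] O move#2: h1:-1:-1/(0,0,1)*, h2:-1:-1/(0,1,0)
[(0,0,1)] X move#3: h2:-1:+1/(0,0,0)*
[(0,0,0)] end (terminal -1, O#4); searched (3,1,1) to 5

X winning at [(3,1,1)]: True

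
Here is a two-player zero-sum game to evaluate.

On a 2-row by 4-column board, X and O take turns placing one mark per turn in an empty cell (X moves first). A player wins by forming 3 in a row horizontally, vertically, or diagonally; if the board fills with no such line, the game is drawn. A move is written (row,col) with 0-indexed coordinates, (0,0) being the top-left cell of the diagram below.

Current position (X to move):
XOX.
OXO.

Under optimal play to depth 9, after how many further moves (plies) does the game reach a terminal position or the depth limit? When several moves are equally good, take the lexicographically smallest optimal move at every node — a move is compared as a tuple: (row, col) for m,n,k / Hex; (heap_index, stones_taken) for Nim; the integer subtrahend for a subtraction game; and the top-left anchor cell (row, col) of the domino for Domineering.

ply 1, X at XOX./OXO. | (0,3)=+0→XOXX/OXO.*; (1,3)=+0→XOX./OXOX
ply 2, O at XOXX/OXO. | (1,3)=+0→XOXX/OXOO*
ply 3: XOXX/OXOO is terminal +0 (X); from XOX./OXO. depth 9

PV length from [XOX./OXO.]: 2 plies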